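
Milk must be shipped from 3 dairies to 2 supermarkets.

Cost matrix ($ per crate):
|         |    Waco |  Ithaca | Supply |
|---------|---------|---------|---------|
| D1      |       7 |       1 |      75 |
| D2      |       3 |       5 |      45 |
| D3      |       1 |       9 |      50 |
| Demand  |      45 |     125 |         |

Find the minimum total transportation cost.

390

One minimum-cost allocation:
  D1–Ithaca: 75 × $1 = $75
  D2–Ithaca: 45 × $5 = $225
  D3–Waco: 45 × $1 = $45
  D3–Ithaca: 5 × $9 = $45
Total = 75 + 225 + 45 + 45 = $390.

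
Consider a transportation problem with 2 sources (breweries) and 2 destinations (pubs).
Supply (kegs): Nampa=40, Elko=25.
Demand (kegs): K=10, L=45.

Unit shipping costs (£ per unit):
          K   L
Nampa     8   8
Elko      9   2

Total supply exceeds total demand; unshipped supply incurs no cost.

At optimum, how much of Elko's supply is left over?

Minimum-cost shipments:
  Nampa→K: 10 × £8 = £80
  Nampa→L: 20 × £8 = £160
  Elko→L: 25 × £2 = £50
Total cost = £290.
Elko ships 25 of its 25, leaving 0.

0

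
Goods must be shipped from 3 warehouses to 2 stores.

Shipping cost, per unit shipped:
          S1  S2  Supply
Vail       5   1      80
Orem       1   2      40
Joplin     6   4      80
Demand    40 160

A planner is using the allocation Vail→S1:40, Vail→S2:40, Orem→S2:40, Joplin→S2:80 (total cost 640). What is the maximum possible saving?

Current plan cost = 40·5 + 40·1 + 40·2 + 80·4 = 640.
Optimal plan:
  Vail→S2: 80 × 1 = 80
  Orem→S1: 40 × 1 = 40
  Joplin→S2: 80 × 4 = 320
Optimal cost = 440.
Saving = 640 − 440 = 200.

200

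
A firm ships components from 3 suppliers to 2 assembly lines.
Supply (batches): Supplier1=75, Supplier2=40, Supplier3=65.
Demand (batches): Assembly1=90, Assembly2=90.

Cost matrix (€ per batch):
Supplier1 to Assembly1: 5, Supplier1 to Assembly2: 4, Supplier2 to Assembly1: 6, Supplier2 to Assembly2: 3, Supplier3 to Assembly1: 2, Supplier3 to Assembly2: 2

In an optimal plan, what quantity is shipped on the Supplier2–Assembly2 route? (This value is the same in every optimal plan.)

40

Optimal shipments:
  Supplier1 to Assembly1: 25 batches
  Supplier1 to Assembly2: 50 batches
  Supplier2 to Assembly2: 40 batches
  Supplier3 to Assembly1: 65 batches
Total cost = €575.
So Supplier2→Assembly2 carries 40 batches.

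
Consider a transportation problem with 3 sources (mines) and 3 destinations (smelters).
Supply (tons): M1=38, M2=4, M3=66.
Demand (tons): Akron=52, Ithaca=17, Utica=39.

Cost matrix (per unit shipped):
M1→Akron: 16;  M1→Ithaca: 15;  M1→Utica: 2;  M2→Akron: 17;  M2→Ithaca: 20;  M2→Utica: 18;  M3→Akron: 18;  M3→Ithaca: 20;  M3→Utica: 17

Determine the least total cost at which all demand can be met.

A cheapest plan:
  M1 to Utica: 38 × 2 = 76
  M2 to Akron: 4 × 17 = 68
  M3 to Akron: 48 × 18 = 864
  M3 to Ithaca: 17 × 20 = 340
  M3 to Utica: 1 × 17 = 17
Total = 76 + 68 + 864 + 340 + 17 = 1365.
(Supply check: M1 ships 38; M2 ships 4; M3 ships 66.)

1365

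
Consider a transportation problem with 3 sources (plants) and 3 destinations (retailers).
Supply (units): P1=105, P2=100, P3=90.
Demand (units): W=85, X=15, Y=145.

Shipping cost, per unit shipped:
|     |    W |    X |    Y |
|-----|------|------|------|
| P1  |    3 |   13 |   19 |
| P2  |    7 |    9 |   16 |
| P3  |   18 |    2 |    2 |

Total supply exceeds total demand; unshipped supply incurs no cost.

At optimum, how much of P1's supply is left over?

20

Minimum-cost shipments:
  P1 to W: 85 × 3 = 255
  P2 to X: 15 × 9 = 135
  P2 to Y: 55 × 16 = 880
  P3 to Y: 90 × 2 = 180
Total cost = 1450.
P1 ships 85 of its 105, leaving 20.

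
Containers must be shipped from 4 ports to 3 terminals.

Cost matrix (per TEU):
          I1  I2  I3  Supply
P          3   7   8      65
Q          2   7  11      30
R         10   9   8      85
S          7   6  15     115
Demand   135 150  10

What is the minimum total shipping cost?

1740

A cheapest plan:
  P to I1: 65 TEU
  Q to I1: 30 TEU
  R to I1: 40 TEU
  R to I2: 35 TEU
  R to I3: 10 TEU
  S to I2: 115 TEU
Total cost = 1740.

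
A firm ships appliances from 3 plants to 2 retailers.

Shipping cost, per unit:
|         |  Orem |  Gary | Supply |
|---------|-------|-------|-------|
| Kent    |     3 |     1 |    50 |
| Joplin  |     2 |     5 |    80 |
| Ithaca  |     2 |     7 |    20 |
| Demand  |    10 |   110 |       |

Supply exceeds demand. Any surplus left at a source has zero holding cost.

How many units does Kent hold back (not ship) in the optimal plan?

0

An optimal plan:
  Kent→Gary: 50 × 1 = 50
  Joplin→Gary: 60 × 5 = 300
  Ithaca→Orem: 10 × 2 = 20
Total cost = 370.
Kent ships 50 of its 50, leaving 0.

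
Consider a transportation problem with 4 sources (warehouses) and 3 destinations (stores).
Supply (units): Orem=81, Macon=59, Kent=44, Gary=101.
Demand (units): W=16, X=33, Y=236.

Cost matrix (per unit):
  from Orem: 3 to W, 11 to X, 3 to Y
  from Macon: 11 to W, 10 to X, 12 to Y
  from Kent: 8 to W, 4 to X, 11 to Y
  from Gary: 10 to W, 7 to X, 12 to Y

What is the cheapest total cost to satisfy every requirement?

2373

An optimal shipping plan:
  Orem–Y: 81 × 3 = 243
  Macon–Y: 59 × 12 = 708
  Kent–W: 11 × 8 = 88
  Kent–X: 33 × 4 = 132
  Gary–W: 5 × 10 = 50
  Gary–Y: 96 × 12 = 1152
Total = 243 + 708 + 88 + 132 + 50 + 1152 = 2373.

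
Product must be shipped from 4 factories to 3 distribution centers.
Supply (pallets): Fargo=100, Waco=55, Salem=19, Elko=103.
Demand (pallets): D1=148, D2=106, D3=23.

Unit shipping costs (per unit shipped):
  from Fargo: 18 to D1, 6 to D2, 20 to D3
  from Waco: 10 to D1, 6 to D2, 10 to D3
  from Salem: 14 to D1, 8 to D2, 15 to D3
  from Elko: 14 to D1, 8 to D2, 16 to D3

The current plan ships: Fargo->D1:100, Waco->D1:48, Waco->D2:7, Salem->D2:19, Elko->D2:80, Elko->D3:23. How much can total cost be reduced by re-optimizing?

660

Current plan cost = 100·18 + 48·10 + 7·6 + 19·8 + 80·8 + 23·16 = 3482.
Optimal plan:
  Fargo→D2: 100 × 6 = 600
  Waco→D1: 32 × 10 = 320
  Waco→D3: 23 × 10 = 230
  Salem→D1: 19 × 14 = 266
  Elko→D1: 97 × 14 = 1358
  Elko→D2: 6 × 8 = 48
Optimal cost = 2822.
Saving = 3482 − 2822 = 660.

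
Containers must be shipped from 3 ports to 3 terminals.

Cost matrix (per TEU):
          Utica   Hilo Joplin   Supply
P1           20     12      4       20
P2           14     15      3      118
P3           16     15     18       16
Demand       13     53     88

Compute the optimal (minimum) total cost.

A cheapest plan:
  P1–Hilo: 20 × 12 = 240
  P2–Utica: 13 × 14 = 182
  P2–Hilo: 17 × 15 = 255
  P2–Joplin: 88 × 3 = 264
  P3–Hilo: 16 × 15 = 240
Total = 240 + 182 + 255 + 264 + 240 = 1181.

1181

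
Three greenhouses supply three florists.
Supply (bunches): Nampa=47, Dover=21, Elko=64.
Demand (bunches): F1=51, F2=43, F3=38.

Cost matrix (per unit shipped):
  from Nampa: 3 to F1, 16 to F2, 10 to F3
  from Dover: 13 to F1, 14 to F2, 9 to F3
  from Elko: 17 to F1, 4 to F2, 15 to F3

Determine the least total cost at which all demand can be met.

825

An optimal shipping plan:
  Nampa–F1: 47 × 3 = 141
  Dover–F3: 21 × 9 = 189
  Elko–F1: 4 × 17 = 68
  Elko–F2: 43 × 4 = 172
  Elko–F3: 17 × 15 = 255
Total = 141 + 189 + 68 + 172 + 255 = 825.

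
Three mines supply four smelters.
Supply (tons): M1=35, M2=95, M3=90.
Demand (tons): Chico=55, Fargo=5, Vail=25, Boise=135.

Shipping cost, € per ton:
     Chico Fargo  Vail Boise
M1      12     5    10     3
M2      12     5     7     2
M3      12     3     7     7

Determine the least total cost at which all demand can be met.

A cheapest plan:
  M1–Boise: 35 tons
  M2–Boise: 95 tons
  M3–Chico: 55 tons
  M3–Fargo: 5 tons
  M3–Vail: 25 tons
  M3–Boise: 5 tons
Total cost = €1180.
(Supply check: M1 ships 35; M2 ships 95; M3 ships 90.)

1180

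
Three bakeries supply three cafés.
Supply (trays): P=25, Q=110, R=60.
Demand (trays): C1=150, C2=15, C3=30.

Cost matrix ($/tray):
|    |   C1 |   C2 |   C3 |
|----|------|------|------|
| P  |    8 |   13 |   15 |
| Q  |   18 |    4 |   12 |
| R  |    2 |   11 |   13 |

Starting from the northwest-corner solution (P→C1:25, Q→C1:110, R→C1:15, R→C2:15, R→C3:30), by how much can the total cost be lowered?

Current plan cost = 25·8 + 110·18 + 15·2 + 15·11 + 30·13 = $2765.
Optimal plan:
  P->C1: 25 × $8 = $200
  Q->C1: 65 × $18 = $1170
  Q->C2: 15 × $4 = $60
  Q->C3: 30 × $12 = $360
  R->C1: 60 × $2 = $120
Optimal cost = $1910.
Saving = 2765 − 1910 = $855.

855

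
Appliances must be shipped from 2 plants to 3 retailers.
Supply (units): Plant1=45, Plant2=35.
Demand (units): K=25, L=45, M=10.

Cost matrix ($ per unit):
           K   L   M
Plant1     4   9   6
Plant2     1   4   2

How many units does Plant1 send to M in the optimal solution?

The minimum-cost plan:
  Plant1->K: 25 units
  Plant1->L: 10 units
  Plant1->M: 10 units
  Plant2->L: 35 units
Total cost = $390.
So Plant1→M carries 10 units.

10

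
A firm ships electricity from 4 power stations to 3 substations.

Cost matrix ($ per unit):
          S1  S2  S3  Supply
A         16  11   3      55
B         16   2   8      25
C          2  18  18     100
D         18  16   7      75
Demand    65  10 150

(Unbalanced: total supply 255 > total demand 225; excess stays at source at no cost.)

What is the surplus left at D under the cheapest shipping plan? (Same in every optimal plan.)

0

An optimal plan:
  A to S3: 55 × $3 = $165
  B to S2: 10 × $2 = $20
  B to S3: 15 × $8 = $120
  C to S1: 65 × $2 = $130
  C to S3: 5 × $18 = $90
  D to S3: 75 × $7 = $525
Total cost = $1050.
D ships 75 of its 75, leaving 0.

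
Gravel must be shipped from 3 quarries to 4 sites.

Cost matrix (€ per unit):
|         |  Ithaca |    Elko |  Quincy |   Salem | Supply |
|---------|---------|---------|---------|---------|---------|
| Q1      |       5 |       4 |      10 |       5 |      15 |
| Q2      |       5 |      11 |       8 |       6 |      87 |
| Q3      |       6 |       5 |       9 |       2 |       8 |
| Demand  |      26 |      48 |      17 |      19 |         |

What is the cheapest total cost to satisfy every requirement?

An optimal shipping plan:
  Q1->Elko: 15 × €4 = €60
  Q2->Ithaca: 26 × €5 = €130
  Q2->Elko: 25 × €11 = €275
  Q2->Quincy: 17 × €8 = €136
  Q2->Salem: 19 × €6 = €114
  Q3->Elko: 8 × €5 = €40
Total = 60 + 130 + 275 + 136 + 114 + 40 = €755.
(Supply check: Q1 ships 15; Q2 ships 87; Q3 ships 8.)

755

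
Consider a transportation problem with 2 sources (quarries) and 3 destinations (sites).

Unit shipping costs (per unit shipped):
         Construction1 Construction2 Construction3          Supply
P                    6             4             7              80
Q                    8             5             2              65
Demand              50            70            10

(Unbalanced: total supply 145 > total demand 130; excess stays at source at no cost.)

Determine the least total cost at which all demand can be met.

640

One minimum-cost allocation:
  P to Construction1: 50 × 6 = 300
  P to Construction2: 30 × 4 = 120
  Q to Construction2: 40 × 5 = 200
  Q to Construction3: 10 × 2 = 20
Total = 300 + 120 + 200 + 20 = 640.
(Supply check: P ships 80; Q ships 50.)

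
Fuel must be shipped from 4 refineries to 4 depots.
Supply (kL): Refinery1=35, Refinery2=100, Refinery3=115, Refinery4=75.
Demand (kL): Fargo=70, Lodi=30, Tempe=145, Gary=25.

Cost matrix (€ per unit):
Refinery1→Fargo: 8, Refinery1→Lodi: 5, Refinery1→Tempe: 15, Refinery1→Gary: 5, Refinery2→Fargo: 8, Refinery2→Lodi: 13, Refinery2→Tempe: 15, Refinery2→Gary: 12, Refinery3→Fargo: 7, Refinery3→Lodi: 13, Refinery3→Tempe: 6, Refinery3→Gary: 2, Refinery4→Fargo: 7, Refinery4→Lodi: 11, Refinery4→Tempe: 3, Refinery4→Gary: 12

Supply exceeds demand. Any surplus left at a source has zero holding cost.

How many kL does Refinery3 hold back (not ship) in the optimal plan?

0

Minimum-cost shipments:
  Refinery1→Fargo: 5 × €8 = €40
  Refinery1→Lodi: 30 × €5 = €150
  Refinery2→Fargo: 45 × €8 = €360
  Refinery3→Fargo: 20 × €7 = €140
  Refinery3→Tempe: 70 × €6 = €420
  Refinery3→Gary: 25 × €2 = €50
  Refinery4→Tempe: 75 × €3 = €225
Total cost = €1385.
Refinery3 ships 115 of its 115, leaving 0.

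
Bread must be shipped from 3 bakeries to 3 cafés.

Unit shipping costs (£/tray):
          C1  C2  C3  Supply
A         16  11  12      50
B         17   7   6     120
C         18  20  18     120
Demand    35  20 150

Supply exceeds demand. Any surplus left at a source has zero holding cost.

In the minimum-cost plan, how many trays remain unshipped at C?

An optimal plan:
  A→C2: 20 × £11 = £220
  A→C3: 30 × £12 = £360
  B→C3: 120 × £6 = £720
  C→C1: 35 × £18 = £630
Total cost = £1930.
C ships 35 of its 120, leaving 85.

85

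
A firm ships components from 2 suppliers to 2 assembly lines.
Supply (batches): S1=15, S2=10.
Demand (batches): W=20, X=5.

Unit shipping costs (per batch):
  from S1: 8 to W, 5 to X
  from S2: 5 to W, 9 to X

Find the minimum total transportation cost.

Optimal allocation:
  S1 to W: 10 × 8 = 80
  S1 to X: 5 × 5 = 25
  S2 to W: 10 × 5 = 50
Total = 80 + 25 + 50 = 155.

155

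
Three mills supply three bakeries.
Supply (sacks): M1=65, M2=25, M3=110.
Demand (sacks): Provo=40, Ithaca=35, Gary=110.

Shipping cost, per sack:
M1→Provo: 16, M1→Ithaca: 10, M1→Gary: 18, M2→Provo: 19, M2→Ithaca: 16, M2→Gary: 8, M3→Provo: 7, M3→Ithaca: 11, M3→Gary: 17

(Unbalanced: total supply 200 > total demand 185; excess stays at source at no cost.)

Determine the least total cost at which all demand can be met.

A cheapest plan:
  M1→Ithaca: 35 × 10 = 350
  M1→Gary: 15 × 18 = 270
  M2→Gary: 25 × 8 = 200
  M3→Provo: 40 × 7 = 280
  M3→Gary: 70 × 17 = 1190
Total = 350 + 270 + 200 + 280 + 1190 = 2290.

2290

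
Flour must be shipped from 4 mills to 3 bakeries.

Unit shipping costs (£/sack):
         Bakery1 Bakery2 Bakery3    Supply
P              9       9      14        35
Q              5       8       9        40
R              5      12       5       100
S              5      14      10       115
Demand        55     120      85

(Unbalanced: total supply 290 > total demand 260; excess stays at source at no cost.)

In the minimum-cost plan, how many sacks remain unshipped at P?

0

Minimum-cost shipments:
  P to Bakery2: 35 × £9 = £315
  Q to Bakery2: 40 × £8 = £320
  R to Bakery2: 15 × £12 = £180
  R to Bakery3: 85 × £5 = £425
  S to Bakery1: 55 × £5 = £275
  S to Bakery2: 30 × £14 = £420
Total cost = £1935.
P ships 35 of its 35, leaving 0.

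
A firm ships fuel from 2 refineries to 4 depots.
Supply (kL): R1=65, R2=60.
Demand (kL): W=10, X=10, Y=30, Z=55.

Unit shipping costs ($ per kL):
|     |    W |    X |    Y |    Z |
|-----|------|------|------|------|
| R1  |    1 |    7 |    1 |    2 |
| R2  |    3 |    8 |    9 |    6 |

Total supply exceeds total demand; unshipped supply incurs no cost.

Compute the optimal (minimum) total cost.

One minimum-cost allocation:
  R1→Y: 30 × $1 = $30
  R1→Z: 35 × $2 = $70
  R2→W: 10 × $3 = $30
  R2→X: 10 × $8 = $80
  R2→Z: 20 × $6 = $120
Total = 30 + 70 + 30 + 80 + 120 = $330.
(Supply check: R1 ships 65; R2 ships 40.)

330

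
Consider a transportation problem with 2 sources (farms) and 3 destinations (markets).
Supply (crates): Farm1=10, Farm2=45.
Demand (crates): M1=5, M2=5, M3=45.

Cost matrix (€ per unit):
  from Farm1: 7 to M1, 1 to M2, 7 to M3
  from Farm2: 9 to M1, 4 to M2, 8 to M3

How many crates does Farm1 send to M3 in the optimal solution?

The minimum-cost plan:
  Farm1–M1: 5 × €7 = €35
  Farm1–M2: 5 × €1 = €5
  Farm2–M3: 45 × €8 = €360
Total cost = €400.
The route Farm1→M3 is not used.

0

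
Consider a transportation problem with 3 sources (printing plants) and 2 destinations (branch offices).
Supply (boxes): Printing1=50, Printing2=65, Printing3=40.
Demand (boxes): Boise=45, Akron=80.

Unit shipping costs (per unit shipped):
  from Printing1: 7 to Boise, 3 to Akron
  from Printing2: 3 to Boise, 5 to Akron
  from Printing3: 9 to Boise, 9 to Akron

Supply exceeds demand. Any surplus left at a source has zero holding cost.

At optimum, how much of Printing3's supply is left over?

30

An optimal plan:
  Printing1–Akron: 50 × 3 = 150
  Printing2–Boise: 45 × 3 = 135
  Printing2–Akron: 20 × 5 = 100
  Printing3–Akron: 10 × 9 = 90
Total cost = 475.
Printing3 ships 10 of its 40, leaving 30.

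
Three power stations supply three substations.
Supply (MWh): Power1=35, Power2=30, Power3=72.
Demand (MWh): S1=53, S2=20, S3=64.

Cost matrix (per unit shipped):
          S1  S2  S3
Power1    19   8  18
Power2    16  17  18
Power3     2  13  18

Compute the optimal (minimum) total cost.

Optimal allocation:
  Power1 to S2: 20 MWh
  Power1 to S3: 15 MWh
  Power2 to S3: 30 MWh
  Power3 to S1: 53 MWh
  Power3 to S3: 19 MWh
Total cost = 1418.

1418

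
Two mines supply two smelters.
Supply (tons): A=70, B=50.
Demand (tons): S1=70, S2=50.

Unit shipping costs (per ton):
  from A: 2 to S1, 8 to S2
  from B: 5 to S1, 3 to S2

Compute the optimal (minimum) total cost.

290

A cheapest plan:
  A→S1: 70 × 2 = 140
  B→S2: 50 × 3 = 150
Total = 140 + 150 = 290.
(Supply check: A ships 70; B ships 50.)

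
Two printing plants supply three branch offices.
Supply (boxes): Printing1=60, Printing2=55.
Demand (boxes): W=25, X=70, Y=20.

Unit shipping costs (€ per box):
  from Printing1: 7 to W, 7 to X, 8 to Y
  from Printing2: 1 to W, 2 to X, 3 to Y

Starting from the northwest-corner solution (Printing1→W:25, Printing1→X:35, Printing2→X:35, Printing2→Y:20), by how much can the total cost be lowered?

Current plan cost = 25·7 + 35·7 + 35·2 + 20·3 = €550.
Optimal plan:
  Printing1→X: 40 boxes
  Printing1→Y: 20 boxes
  Printing2→W: 25 boxes
  Printing2→X: 30 boxes
Optimal cost = €525.
Saving = 550 − 525 = €25.

25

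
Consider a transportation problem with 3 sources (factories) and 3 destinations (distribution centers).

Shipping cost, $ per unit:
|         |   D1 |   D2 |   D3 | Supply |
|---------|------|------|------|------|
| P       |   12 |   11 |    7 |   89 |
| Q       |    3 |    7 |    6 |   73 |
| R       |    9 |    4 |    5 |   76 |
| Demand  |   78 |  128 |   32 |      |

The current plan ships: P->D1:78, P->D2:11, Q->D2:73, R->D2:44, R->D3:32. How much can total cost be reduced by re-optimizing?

525

Current plan cost = 78·12 + 11·11 + 73·7 + 44·4 + 32·5 = $1904.
Optimal plan:
  P–D1: 5 × $12 = $60
  P–D2: 52 × $11 = $572
  P–D3: 32 × $7 = $224
  Q–D1: 73 × $3 = $219
  R–D2: 76 × $4 = $304
Optimal cost = $1379.
Saving = 1904 − 1379 = $525.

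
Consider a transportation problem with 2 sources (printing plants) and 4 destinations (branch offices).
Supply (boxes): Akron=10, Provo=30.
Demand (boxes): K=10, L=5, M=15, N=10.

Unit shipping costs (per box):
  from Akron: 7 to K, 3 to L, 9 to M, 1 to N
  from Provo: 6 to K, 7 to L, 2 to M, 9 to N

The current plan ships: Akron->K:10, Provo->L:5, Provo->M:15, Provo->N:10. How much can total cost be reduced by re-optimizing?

90

Current plan cost = 10·7 + 5·7 + 15·2 + 10·9 = 225.
Optimal plan:
  Akron to N: 10 boxes
  Provo to K: 10 boxes
  Provo to L: 5 boxes
  Provo to M: 15 boxes
Optimal cost = 135.
Saving = 225 − 135 = 90.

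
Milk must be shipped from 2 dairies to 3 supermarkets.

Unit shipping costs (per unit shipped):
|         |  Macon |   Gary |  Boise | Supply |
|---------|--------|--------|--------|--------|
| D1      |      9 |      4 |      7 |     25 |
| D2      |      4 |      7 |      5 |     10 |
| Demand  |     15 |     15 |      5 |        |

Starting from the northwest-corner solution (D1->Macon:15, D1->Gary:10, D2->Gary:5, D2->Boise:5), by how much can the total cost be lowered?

Current plan cost = 15·9 + 10·4 + 5·7 + 5·5 = 235.
Optimal plan:
  D1–Macon: 5 × 9 = 45
  D1–Gary: 15 × 4 = 60
  D1–Boise: 5 × 7 = 35
  D2–Macon: 10 × 4 = 40
Optimal cost = 180.
Saving = 235 − 180 = 55.

55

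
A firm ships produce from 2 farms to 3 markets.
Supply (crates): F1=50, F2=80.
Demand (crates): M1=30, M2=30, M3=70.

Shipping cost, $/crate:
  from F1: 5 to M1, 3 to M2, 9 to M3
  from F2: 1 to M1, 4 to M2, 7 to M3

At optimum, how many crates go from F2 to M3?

50

Optimal shipments:
  F1 to M2: 30 × $3 = $90
  F1 to M3: 20 × $9 = $180
  F2 to M1: 30 × $1 = $30
  F2 to M3: 50 × $7 = $350
Total cost = $650.
So F2→M3 carries 50 crates.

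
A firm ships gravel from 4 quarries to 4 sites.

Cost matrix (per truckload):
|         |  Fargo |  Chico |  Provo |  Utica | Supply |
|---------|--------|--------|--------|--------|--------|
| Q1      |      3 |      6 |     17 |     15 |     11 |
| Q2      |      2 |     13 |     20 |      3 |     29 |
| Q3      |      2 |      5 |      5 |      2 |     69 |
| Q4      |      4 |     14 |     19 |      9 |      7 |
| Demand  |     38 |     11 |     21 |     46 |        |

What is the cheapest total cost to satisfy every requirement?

353

Optimal allocation:
  Q1→Chico: 11 × 6 = 66
  Q2→Fargo: 29 × 2 = 58
  Q3→Fargo: 2 × 2 = 4
  Q3→Provo: 21 × 5 = 105
  Q3→Utica: 46 × 2 = 92
  Q4→Fargo: 7 × 4 = 28
Total = 66 + 58 + 4 + 105 + 92 + 28 = 353.
(Supply check: Q1 ships 11; Q2 ships 29; Q3 ships 69; Q4 ships 7.)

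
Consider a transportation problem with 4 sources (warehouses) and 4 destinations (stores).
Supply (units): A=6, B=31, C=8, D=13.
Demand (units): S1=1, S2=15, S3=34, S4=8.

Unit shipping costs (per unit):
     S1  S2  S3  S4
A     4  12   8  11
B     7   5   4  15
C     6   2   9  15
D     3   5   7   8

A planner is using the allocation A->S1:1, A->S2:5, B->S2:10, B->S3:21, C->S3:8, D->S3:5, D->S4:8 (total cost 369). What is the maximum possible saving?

Current plan cost = 1·4 + 5·12 + 10·5 + 21·4 + 8·9 + 5·7 + 8·8 = 369.
Optimal plan:
  A–S1: 1 × 4 = 4
  A–S3: 3 × 8 = 24
  A–S4: 2 × 11 = 22
  B–S3: 31 × 4 = 124
  C–S2: 8 × 2 = 16
  D–S2: 7 × 5 = 35
  D–S4: 6 × 8 = 48
Optimal cost = 273.
Saving = 369 − 273 = 96.

96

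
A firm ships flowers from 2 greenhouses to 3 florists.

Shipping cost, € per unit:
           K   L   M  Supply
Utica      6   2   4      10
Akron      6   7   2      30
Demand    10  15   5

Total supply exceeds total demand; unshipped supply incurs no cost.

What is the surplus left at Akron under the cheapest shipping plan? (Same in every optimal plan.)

Minimum-cost shipments:
  Utica to L: 10 × €2 = €20
  Akron to K: 10 × €6 = €60
  Akron to L: 5 × €7 = €35
  Akron to M: 5 × €2 = €10
Total cost = €125.
Akron ships 20 of its 30, leaving 10.

10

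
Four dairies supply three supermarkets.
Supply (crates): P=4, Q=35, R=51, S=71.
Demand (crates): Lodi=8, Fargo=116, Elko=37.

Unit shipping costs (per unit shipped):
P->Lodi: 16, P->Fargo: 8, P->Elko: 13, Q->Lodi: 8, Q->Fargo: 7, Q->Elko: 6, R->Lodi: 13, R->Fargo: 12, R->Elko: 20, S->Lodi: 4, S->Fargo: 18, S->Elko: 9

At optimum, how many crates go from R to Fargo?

Solving gives:
  P->Fargo: 4 × 8 = 32
  Q->Fargo: 35 × 7 = 245
  R->Fargo: 51 × 12 = 612
  S->Lodi: 8 × 4 = 32
  S->Fargo: 26 × 18 = 468
  S->Elko: 37 × 9 = 333
Total cost = 1722.
So R→Fargo carries 51 crates.

51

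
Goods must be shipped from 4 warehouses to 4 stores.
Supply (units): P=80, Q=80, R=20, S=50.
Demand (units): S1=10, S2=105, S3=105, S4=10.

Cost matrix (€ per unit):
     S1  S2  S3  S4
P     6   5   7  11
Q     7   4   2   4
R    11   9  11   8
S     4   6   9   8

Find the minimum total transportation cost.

One minimum-cost allocation:
  P->S2: 65 × €5 = €325
  P->S3: 15 × €7 = €105
  Q->S3: 80 × €2 = €160
  R->S3: 10 × €11 = €110
  R->S4: 10 × €8 = €80
  S->S1: 10 × €4 = €40
  S->S2: 40 × €6 = €240
Total = 325 + 105 + 160 + 110 + 80 + 40 + 240 = €1060.

1060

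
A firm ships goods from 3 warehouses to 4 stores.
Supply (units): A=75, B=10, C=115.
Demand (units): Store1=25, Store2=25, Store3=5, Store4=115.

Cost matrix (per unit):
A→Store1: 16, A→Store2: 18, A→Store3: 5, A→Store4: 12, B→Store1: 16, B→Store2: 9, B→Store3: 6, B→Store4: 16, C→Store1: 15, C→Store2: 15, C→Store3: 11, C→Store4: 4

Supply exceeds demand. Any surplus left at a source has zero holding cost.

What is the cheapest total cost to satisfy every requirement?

1245

A cheapest plan:
  A→Store1: 25 × 16 = 400
  A→Store2: 15 × 18 = 270
  A→Store3: 5 × 5 = 25
  B→Store2: 10 × 9 = 90
  C→Store4: 115 × 4 = 460
Total = 400 + 270 + 25 + 90 + 460 = 1245.
(Supply check: A ships 45; B ships 10; C ships 115.)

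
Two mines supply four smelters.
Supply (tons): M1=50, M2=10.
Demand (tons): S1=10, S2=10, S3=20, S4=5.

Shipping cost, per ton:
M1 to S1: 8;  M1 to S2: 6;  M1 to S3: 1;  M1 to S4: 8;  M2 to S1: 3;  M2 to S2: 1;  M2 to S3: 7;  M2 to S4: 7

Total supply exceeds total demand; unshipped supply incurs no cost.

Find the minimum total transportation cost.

150

A cheapest plan:
  M1→S1: 10 × 8 = 80
  M1→S3: 20 × 1 = 20
  M1→S4: 5 × 8 = 40
  M2→S2: 10 × 1 = 10
Total = 80 + 20 + 40 + 10 = 150.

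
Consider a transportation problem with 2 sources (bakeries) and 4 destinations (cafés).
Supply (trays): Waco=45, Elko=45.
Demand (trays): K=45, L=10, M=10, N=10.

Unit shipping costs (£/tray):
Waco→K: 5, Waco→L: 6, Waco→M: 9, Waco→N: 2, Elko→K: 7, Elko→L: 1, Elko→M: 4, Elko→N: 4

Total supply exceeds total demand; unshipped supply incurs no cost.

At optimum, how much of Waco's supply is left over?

0

An optimal plan:
  Waco->K: 35 × £5 = £175
  Waco->N: 10 × £2 = £20
  Elko->K: 10 × £7 = £70
  Elko->L: 10 × £1 = £10
  Elko->M: 10 × £4 = £40
Total cost = £315.
Waco ships 45 of its 45, leaving 0.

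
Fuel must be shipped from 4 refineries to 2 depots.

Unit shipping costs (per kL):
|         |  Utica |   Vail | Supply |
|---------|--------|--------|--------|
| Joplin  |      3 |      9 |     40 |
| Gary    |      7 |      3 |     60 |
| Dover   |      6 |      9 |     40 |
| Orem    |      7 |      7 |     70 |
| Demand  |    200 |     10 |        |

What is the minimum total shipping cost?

1230

An optimal shipping plan:
  Joplin->Utica: 40 × 3 = 120
  Gary->Utica: 50 × 7 = 350
  Gary->Vail: 10 × 3 = 30
  Dover->Utica: 40 × 6 = 240
  Orem->Utica: 70 × 7 = 490
Total = 120 + 350 + 30 + 240 + 490 = 1230.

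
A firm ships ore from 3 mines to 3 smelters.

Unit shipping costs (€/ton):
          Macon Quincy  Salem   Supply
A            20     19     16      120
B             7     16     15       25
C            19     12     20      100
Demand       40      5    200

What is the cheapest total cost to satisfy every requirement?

An optimal shipping plan:
  A->Salem: 120 × €16 = €1920
  B->Macon: 25 × €7 = €175
  C->Macon: 15 × €19 = €285
  C->Quincy: 5 × €12 = €60
  C->Salem: 80 × €20 = €1600
Total = 1920 + 175 + 285 + 60 + 1600 = €4040.

4040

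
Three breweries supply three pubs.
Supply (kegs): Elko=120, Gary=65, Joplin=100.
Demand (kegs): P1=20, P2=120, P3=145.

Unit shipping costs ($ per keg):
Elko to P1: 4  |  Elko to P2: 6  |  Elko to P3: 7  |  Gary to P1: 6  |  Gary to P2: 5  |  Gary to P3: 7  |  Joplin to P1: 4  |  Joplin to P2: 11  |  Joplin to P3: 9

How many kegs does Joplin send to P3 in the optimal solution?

Solving gives:
  Elko→P2: 55 × $6 = $330
  Elko→P3: 65 × $7 = $455
  Gary→P2: 65 × $5 = $325
  Joplin→P1: 20 × $4 = $80
  Joplin→P3: 80 × $9 = $720
Total cost = $1910.
So Joplin→P3 carries 80 kegs.

80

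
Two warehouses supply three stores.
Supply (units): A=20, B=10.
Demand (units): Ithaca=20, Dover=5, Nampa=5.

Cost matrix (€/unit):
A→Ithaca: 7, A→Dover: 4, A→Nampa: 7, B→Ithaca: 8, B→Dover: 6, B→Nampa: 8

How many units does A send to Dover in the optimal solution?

The minimum-cost plan:
  A to Ithaca: 10 × €7 = €70
  A to Dover: 5 × €4 = €20
  A to Nampa: 5 × €7 = €35
  B to Ithaca: 10 × €8 = €80
Total cost = €205.
So A→Dover carries 5 units.

5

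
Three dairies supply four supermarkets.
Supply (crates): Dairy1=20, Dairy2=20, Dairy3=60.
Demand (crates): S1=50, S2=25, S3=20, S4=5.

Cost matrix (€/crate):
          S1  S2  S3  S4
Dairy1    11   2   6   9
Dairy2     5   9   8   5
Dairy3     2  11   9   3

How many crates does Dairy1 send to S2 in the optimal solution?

Solving gives:
  Dairy1→S2: 20 crates
  Dairy2→S2: 5 crates
  Dairy2→S3: 15 crates
  Dairy3→S1: 50 crates
  Dairy3→S3: 5 crates
  Dairy3→S4: 5 crates
Total cost = €365.
So Dairy1→S2 carries 20 crates.

20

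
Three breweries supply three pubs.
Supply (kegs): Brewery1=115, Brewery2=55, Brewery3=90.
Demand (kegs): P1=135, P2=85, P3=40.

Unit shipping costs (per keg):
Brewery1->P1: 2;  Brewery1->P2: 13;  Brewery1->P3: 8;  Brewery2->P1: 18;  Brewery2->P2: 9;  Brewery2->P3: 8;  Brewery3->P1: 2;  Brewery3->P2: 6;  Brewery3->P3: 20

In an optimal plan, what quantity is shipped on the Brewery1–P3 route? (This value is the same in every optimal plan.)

Optimal shipments:
  Brewery1→P1: 115 × 2 = 230
  Brewery2→P2: 15 × 9 = 135
  Brewery2→P3: 40 × 8 = 320
  Brewery3→P1: 20 × 2 = 40
  Brewery3→P2: 70 × 6 = 420
Total cost = 1145.
The route Brewery1→P3 is not used.

0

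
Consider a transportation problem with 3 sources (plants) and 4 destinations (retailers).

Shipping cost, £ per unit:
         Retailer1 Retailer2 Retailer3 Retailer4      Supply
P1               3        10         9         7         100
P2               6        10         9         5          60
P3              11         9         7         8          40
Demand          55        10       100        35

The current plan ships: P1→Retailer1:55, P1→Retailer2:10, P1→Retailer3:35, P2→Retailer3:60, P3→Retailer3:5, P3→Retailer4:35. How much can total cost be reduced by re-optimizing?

175

Current plan cost = 55·3 + 10·10 + 35·9 + 60·9 + 5·7 + 35·8 = £1435.
Optimal plan:
  P1→Retailer1: 55 units
  P1→Retailer2: 10 units
  P1→Retailer3: 35 units
  P2→Retailer3: 25 units
  P2→Retailer4: 35 units
  P3→Retailer3: 40 units
Optimal cost = £1260.
Saving = 1435 − 1260 = £175.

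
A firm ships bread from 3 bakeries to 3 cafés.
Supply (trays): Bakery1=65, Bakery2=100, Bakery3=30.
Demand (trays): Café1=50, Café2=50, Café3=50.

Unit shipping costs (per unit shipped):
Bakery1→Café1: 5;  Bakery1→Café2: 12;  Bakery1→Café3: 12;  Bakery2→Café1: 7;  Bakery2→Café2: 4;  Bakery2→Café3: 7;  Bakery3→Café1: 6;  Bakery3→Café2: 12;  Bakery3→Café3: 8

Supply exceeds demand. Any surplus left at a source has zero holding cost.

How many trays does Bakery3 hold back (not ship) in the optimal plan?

30

Minimum-cost shipments:
  Bakery1->Café1: 50 × 5 = 250
  Bakery2->Café2: 50 × 4 = 200
  Bakery2->Café3: 50 × 7 = 350
Total cost = 800.
Bakery3 ships 0 of its 30, leaving 30.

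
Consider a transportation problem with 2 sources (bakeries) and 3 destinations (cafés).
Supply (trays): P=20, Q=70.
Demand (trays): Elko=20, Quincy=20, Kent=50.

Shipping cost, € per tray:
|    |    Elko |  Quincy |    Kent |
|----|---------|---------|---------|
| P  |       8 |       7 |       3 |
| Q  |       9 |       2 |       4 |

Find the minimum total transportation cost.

400

Optimal allocation:
  P to Kent: 20 trays
  Q to Elko: 20 trays
  Q to Quincy: 20 trays
  Q to Kent: 30 trays
Total cost = €400.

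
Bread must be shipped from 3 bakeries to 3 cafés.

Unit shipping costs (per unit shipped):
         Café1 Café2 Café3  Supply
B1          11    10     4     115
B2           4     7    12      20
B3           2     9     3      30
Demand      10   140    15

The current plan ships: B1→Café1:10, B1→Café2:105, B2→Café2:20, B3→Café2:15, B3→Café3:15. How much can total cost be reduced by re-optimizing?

80

Current plan cost = 10·11 + 105·10 + 20·7 + 15·9 + 15·3 = 1480.
Optimal plan:
  B1–Café2: 115 × 10 = 1150
  B2–Café2: 20 × 7 = 140
  B3–Café1: 10 × 2 = 20
  B3–Café2: 5 × 9 = 45
  B3–Café3: 15 × 3 = 45
Optimal cost = 1400.
Saving = 1480 − 1400 = 80.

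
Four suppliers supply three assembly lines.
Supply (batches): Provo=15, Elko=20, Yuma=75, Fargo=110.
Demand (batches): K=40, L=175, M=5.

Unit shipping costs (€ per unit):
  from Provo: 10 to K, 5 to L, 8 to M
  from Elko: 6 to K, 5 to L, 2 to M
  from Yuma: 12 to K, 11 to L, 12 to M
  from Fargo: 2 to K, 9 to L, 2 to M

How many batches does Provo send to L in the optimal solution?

15

Solving gives:
  Provo->L: 15 × €5 = €75
  Elko->L: 20 × €5 = €100
  Yuma->L: 75 × €11 = €825
  Fargo->K: 40 × €2 = €80
  Fargo->L: 65 × €9 = €585
  Fargo->M: 5 × €2 = €10
Total cost = €1675.
So Provo→L carries 15 batches.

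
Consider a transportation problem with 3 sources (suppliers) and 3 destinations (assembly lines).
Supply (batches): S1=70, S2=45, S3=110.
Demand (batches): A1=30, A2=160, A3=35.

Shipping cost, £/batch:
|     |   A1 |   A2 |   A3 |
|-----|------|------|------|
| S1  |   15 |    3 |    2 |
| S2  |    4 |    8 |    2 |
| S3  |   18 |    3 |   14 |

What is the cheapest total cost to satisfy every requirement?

One minimum-cost allocation:
  S1 to A2: 50 × £3 = £150
  S1 to A3: 20 × £2 = £40
  S2 to A1: 30 × £4 = £120
  S2 to A3: 15 × £2 = £30
  S3 to A2: 110 × £3 = £330
Total = 150 + 40 + 120 + 30 + 330 = £670.

670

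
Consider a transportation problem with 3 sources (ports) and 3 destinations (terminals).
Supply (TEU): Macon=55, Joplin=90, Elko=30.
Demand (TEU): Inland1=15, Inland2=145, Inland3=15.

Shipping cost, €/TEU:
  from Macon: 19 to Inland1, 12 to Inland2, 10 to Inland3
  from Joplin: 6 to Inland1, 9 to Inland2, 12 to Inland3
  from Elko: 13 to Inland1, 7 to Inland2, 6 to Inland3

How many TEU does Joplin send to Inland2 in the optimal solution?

75

Solving gives:
  Macon->Inland2: 40 × €12 = €480
  Macon->Inland3: 15 × €10 = €150
  Joplin->Inland1: 15 × €6 = €90
  Joplin->Inland2: 75 × €9 = €675
  Elko->Inland2: 30 × €7 = €210
Total cost = €1605.
So Joplin→Inland2 carries 75 TEU.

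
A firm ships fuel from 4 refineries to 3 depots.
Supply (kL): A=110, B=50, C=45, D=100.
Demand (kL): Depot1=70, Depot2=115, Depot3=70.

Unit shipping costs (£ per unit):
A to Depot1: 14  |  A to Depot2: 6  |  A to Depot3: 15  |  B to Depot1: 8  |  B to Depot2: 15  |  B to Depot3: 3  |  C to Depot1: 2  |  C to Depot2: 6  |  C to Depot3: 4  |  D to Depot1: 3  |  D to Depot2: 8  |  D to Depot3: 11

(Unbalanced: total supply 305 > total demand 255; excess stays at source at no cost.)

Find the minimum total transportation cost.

1110

Optimal allocation:
  A→Depot2: 110 × £6 = £660
  B→Depot3: 50 × £3 = £150
  C→Depot1: 20 × £2 = £40
  C→Depot2: 5 × £6 = £30
  C→Depot3: 20 × £4 = £80
  D→Depot1: 50 × £3 = £150
Total = 660 + 150 + 40 + 30 + 80 + 150 = £1110.
(Supply check: A ships 110; B ships 50; C ships 45; D ships 50.)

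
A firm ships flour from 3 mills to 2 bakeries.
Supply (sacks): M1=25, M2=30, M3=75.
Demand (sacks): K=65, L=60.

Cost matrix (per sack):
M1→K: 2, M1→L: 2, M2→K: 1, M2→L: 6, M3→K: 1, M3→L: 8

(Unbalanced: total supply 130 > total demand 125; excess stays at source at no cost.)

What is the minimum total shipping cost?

Optimal allocation:
  M1 to L: 25 × 2 = 50
  M2 to L: 30 × 6 = 180
  M3 to K: 65 × 1 = 65
  M3 to L: 5 × 8 = 40
Total = 50 + 180 + 65 + 40 = 335.

335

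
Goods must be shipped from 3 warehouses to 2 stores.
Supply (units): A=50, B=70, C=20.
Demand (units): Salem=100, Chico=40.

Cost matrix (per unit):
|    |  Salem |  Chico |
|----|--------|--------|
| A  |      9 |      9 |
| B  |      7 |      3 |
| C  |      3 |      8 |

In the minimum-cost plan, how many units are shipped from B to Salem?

The minimum-cost plan:
  A–Salem: 50 × 9 = 450
  B–Salem: 30 × 7 = 210
  B–Chico: 40 × 3 = 120
  C–Salem: 20 × 3 = 60
Total cost = 840.
So B→Salem carries 30 units.

30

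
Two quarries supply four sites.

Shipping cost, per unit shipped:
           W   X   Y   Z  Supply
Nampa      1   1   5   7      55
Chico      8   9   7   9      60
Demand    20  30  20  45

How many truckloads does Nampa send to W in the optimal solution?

20

Optimal shipments:
  Nampa–W: 20 × 1 = 20
  Nampa–X: 30 × 1 = 30
  Nampa–Y: 5 × 5 = 25
  Chico–Y: 15 × 7 = 105
  Chico–Z: 45 × 9 = 405
Total cost = 585.
So Nampa→W carries 20 truckloads.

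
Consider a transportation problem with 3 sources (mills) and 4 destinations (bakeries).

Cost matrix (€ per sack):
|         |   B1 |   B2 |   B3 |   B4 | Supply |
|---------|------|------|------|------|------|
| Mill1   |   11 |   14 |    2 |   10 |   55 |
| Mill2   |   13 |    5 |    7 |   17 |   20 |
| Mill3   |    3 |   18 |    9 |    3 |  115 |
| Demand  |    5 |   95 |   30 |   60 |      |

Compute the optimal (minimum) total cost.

Optimal allocation:
  Mill1→B2: 25 × €14 = €350
  Mill1→B3: 30 × €2 = €60
  Mill2→B2: 20 × €5 = €100
  Mill3→B1: 5 × €3 = €15
  Mill3→B2: 50 × €18 = €900
  Mill3→B4: 60 × €3 = €180
Total = 350 + 60 + 100 + 15 + 900 + 180 = €1605.
(Supply check: Mill1 ships 55; Mill2 ships 20; Mill3 ships 115.)

1605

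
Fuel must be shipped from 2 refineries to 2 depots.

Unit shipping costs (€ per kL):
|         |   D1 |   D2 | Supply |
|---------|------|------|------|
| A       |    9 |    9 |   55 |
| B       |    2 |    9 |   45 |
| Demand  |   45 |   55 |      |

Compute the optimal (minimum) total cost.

One minimum-cost allocation:
  A→D2: 55 kL
  B→D1: 45 kL
Total cost = €585.

585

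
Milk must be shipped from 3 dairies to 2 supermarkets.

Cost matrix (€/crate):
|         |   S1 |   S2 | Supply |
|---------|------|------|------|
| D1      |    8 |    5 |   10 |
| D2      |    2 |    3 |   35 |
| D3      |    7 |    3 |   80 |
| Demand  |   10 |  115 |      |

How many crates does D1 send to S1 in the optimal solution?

0

Optimal shipments:
  D1–S2: 10 × €5 = €50
  D2–S1: 10 × €2 = €20
  D2–S2: 25 × €3 = €75
  D3–S2: 80 × €3 = €240
Total cost = €385.
The route D1→S1 is not used.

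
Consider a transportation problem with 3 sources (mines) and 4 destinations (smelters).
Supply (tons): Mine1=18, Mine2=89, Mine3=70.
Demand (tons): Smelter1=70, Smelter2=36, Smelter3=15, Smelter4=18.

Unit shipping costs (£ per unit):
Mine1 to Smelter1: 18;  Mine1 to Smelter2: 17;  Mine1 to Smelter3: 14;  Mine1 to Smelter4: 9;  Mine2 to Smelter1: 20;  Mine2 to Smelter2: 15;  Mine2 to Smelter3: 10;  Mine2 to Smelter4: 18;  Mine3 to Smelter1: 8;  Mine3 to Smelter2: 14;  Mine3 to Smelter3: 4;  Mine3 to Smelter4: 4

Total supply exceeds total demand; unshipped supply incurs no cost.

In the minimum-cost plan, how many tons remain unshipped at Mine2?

Minimum-cost shipments:
  Mine1–Smelter4: 18 × £9 = £162
  Mine2–Smelter2: 36 × £15 = £540
  Mine2–Smelter3: 15 × £10 = £150
  Mine3–Smelter1: 70 × £8 = £560
Total cost = £1412.
Mine2 ships 51 of its 89, leaving 38.

38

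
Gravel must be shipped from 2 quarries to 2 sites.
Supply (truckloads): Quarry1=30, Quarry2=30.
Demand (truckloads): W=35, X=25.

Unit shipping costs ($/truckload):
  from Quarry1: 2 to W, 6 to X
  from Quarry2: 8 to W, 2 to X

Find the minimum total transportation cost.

Optimal allocation:
  Quarry1–W: 30 × $2 = $60
  Quarry2–W: 5 × $8 = $40
  Quarry2–X: 25 × $2 = $50
Total = 60 + 40 + 50 = $150.
(Supply check: Quarry1 ships 30; Quarry2 ships 30.)

150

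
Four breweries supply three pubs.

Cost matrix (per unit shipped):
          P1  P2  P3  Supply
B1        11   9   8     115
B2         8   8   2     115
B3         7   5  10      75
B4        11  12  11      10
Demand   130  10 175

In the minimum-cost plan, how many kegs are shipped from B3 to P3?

0

Optimal shipments:
  B1->P1: 45 × 11 = 495
  B1->P2: 10 × 9 = 90
  B1->P3: 60 × 8 = 480
  B2->P3: 115 × 2 = 230
  B3->P1: 75 × 7 = 525
  B4->P1: 10 × 11 = 110
Total cost = 1930.
The route B3→P3 is not used.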